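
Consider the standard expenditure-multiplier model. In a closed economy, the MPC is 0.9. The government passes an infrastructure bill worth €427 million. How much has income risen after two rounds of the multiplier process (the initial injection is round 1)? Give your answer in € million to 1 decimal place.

€811.3 million

Round 1 adds ΔG = €427 million; each later round is MPC = 0.9 times the previous.
After 2 rounds: 427 + 384.3 = ΔG·(1 − c^2)/(1 − c) = 427 × (1 − 0.81)/0.1 = €811.3 million.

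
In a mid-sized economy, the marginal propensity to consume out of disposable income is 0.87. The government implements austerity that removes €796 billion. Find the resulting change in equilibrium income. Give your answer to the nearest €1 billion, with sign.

−€6,123 billion

Spending multiplier = 1/(1 − MPC) = 1/(1 − 0.87) = 1/0.13 ≈ 7.692.
ΔY = k × ΔG = (−€796 billion) / 0.13 ≈ −€6,123 billion.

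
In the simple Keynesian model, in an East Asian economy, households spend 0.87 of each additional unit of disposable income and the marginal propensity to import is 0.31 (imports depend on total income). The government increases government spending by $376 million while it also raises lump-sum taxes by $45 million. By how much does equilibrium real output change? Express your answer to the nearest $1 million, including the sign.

+$766 million

Expenditure multiplier = 1/(1 − c + m) = 1/(1 − 0.87 + 0.31) = 1/0.44 ≈ 2.273.
ΔG contributes k·ΔG = (+$376 million) / 0.44 ≈ +$854.5 million.
ΔT of +$45 million changes first-round spending by −c·ΔT = −$39.15 million, contributing k·(−c·ΔT) = (−$39.15 million) / 0.44 ≈ −$89 million.
Net ΔY = k(ΔG − c·ΔT) = (+$336.85 million) / 0.44 ≈ +$766 million.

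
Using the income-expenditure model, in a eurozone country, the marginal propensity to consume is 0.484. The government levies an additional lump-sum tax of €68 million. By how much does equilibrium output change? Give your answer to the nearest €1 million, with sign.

−€64 million

A lump-sum tax change of +€68 million shifts disposable income by −€68 million; first-round consumption changes by −c × ΔT = −0.484 × (+€68 million) = −€32.912 million.
Expenditure multiplier = 1/(1 − MPC) = 1/(1 − 0.484) = 1/0.516 ≈ 1.938.
The tax multiplier is −c × k ≈ −0.938, so ΔY = k × (−c·ΔT) = (−€32.912 million) / 0.516 ≈ −€64 million.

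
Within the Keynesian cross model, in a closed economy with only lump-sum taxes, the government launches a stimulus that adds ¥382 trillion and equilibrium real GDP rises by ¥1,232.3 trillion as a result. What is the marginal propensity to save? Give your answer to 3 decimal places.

Implied spending multiplier k = ΔY/ΔG = 1,232.3/382 ≈ 3.2259.
Since k = 1/(1 − MPC), MPC = 1 − 1/k = 1 − ΔG/ΔY = 1 − 382/1,232.3 ≈ 0.690.
MPS = 1 − MPC = 0.310.

0.310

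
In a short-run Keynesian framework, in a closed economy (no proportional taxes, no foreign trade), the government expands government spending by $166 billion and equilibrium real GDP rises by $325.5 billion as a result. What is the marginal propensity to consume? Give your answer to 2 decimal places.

0.49

Implied spending multiplier k = ΔY/ΔG = 325.5/166 ≈ 1.9608.
Since k = 1/(1 − MPC), MPC = 1 − 1/k = 1 − ΔG/ΔY = 1 − 166/325.5 ≈ 0.49.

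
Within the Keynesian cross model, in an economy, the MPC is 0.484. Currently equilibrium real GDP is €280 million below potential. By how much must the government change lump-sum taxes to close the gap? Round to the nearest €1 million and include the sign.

−€299 million

Spending multiplier = 1/(1 − MPC) = 1/(1 − 0.484) = 1/0.516 ≈ 1.938.
Tax multiplier = −c·k = −0.484/0.516 ≈ −0.938. Need ΔY = +€280 million, so ΔT = ΔY/(−c·k) = −(+€280 million) × 0.516 / 0.484 ≈ −€299 million.
The government should cut lump-sum taxes by €299 million.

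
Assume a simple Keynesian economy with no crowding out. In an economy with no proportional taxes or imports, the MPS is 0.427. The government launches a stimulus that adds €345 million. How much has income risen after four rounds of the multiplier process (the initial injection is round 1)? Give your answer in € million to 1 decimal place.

€720.9 million

MPC = 1 − MPS = 1 − 0.427 = 0.573.
Round 1 adds ΔG = €345 million; each later round is MPC = 0.573 times the previous.
After 4 rounds: 345 + 197.685 + 113.273505 + 64.905718365 = ΔG·(1 − c^4)/(1 − c) = 345 × (1 − 0.107799932241)/0.427 ≈ €720.9 million.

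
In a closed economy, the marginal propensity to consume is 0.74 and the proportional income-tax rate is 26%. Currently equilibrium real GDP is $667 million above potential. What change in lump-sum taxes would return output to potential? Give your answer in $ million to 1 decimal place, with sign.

Spending multiplier = 1/(1 − c(1−t)) = 1/(1 − 0.74×0.74) = 1/0.4524 ≈ 2.21.
Tax multiplier = −c·k = −0.74/0.4524 ≈ −1.636. Need ΔY = −$667 million, so ΔT = ΔY/(−c·k) = −(−$667 million) × 0.4524 / 0.74 ≈ +$407.8 million.
The government should raise lump-sum taxes by $407.8 million.

+$407.8 million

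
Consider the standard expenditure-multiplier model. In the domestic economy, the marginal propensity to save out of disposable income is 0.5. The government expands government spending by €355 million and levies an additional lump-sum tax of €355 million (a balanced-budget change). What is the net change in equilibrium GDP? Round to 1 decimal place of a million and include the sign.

+€355.0 million

MPC = 1 − MPS = 1 − 0.5 = 0.5.
Expenditure multiplier = 1/(1 − MPC) = 1/(1 − 0.5) = 1/0.5 = 2.
ΔG contributes k·ΔG = (+€355 million) / 0.5 = +€710 million.
ΔT of +€355 million changes first-round spending by −c·ΔT = −€177.5 million, contributing k·(−c·ΔT) = (−€177.5 million) / 0.5 = −€355 million.
With ΔG = ΔT and no other leakages, the balanced-budget multiplier is 1, so ΔY = ΔG = +€355 million.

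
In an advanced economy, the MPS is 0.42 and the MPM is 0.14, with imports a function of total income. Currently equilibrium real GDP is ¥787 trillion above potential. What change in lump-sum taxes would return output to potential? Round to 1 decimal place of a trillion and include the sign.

+¥759.9 trillion

MPC = 1 − MPS = 1 − 0.42 = 0.58.
Spending multiplier = 1/(1 − c + m) = 1/(1 − 0.58 + 0.14) = 1/0.56 ≈ 1.786.
Tax multiplier = −c·k = −0.58/0.56 ≈ −1.036. Need ΔY = −¥787 trillion, so ΔT = ΔY/(−c·k) = −(−¥787 trillion) × 0.56 / 0.58 ≈ +¥759.9 trillion.
The government should raise lump-sum taxes by ¥759.9 trillion.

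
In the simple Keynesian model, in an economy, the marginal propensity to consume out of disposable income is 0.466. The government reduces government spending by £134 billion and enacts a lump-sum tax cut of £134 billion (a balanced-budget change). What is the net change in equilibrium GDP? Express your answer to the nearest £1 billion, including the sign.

−£134 billion

Expenditure multiplier = 1/(1 − MPC) = 1/(1 − 0.466) = 1/0.534 ≈ 1.873.
ΔG contributes k·ΔG = (−£134 billion) / 0.534 ≈ −£250.9 billion.
ΔT of −£134 billion changes first-round spending by −c·ΔT = +£62.444 billion, contributing k·(−c·ΔT) = (+£62.444 billion) / 0.534 ≈ +£116.9 billion.
With ΔG = ΔT and no other leakages, the balanced-budget multiplier is 1, so ΔY = ΔG = −£134 billion.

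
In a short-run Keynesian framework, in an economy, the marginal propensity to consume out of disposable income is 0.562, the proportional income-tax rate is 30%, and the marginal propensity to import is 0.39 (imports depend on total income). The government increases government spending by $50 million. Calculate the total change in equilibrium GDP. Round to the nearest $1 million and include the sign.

Expenditure multiplier = 1/(1 − c(1−t) + m) = 1/(1 − 0.562×0.7 + 0.39) = 1/0.9966 ≈ 1.003.
ΔY = k × ΔG = (+$50 million) / 0.9966 ≈ +$50 million.

+$50 million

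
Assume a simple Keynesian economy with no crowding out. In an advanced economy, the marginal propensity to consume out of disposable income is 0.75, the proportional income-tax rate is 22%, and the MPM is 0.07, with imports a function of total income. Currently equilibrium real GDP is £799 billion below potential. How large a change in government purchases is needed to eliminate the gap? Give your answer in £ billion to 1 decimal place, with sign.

+£387.5 billion

Spending multiplier = 1/(1 − c(1−t) + m) = 1/(1 − 0.75×0.78 + 0.07) = 1/0.485 ≈ 2.062.
Need ΔY = +£799 billion, so ΔG = ΔY/k = (+£799 billion) × 0.485 ≈ +£387.5 billion.
The government should increase government purchases by £387.5 billion.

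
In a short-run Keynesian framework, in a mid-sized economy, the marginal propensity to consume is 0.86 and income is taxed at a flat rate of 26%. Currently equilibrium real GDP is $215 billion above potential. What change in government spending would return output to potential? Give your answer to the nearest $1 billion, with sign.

Spending multiplier = 1/(1 − c(1−t)) = 1/(1 − 0.86×0.74) = 1/0.3636 ≈ 2.75.
Need ΔY = −$215 billion, so ΔG = ΔY/k = (−$215 billion) × 0.3636 ≈ −$78 billion.
The government should cut government spending by $78 billion.

−$78 billion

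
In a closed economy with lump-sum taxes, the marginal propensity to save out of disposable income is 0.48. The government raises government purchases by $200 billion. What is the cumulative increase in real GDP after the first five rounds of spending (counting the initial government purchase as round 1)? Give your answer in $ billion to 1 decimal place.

MPC = 1 − MPS = 1 − 0.48 = 0.52.
Round 1 adds ΔG = $200 billion; each later round is MPC = 0.52 times the previous.
After 5 rounds: 200 + 104 + 54.08 + 28.1216 + 14.623232 = ΔG·(1 − c^5)/(1 − c) = 200 × (1 − 0.0380204032)/0.48 ≈ $400.8 billion.

$400.8 billion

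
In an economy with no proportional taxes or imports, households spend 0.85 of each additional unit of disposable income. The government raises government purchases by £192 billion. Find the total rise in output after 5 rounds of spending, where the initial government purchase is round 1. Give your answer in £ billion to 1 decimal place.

£712.1 billion

Round 1 adds ΔG = £192 billion; each later round is MPC = 0.85 times the previous.
After 5 rounds: 192 + 163.2 + 138.72 + 117.912 + 100.2252 = ΔG·(1 − c^5)/(1 − c) = 192 × (1 − 0.4437053125)/0.15 ≈ £712.1 billion.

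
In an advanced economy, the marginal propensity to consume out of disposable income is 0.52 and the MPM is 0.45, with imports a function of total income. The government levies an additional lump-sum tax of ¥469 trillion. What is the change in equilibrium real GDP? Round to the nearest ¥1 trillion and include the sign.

A lump-sum tax change of +¥469 trillion shifts disposable income by −¥469 trillion; first-round consumption changes by −c × ΔT = −0.52 × (+¥469 trillion) = −¥243.88 trillion.
Expenditure multiplier = 1/(1 − c + m) = 1/(1 − 0.52 + 0.45) = 1/0.93 ≈ 1.075.
The tax multiplier is −c × k ≈ −0.559, so ΔY = k × (−c·ΔT) = (−¥243.88 trillion) / 0.93 ≈ −¥262 trillion.

−¥262 trillion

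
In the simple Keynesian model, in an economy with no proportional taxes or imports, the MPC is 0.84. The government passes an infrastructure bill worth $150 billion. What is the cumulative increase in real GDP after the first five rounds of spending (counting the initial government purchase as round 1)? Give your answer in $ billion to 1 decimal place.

$545.4 billion

Round 1 adds ΔG = $150 billion; each later round is MPC = 0.84 times the previous.
After 5 rounds: 150 + 126 + 105.84 + 88.9056 + 74.680704 = ΔG·(1 − c^5)/(1 − c) = 150 × (1 − 0.4182119424)/0.16 ≈ $545.4 billion.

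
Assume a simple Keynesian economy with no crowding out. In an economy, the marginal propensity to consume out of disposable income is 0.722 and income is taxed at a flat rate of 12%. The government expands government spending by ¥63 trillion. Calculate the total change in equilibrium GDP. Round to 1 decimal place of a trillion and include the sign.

Government-spending multiplier = 1/(1 − c(1−t)) = 1/(1 − 0.722×0.88) = 1/0.36464 ≈ 2.742.
ΔY = k × ΔG = (+¥63 trillion) / 0.36464 ≈ +¥172.8 trillion.

+¥172.8 trillion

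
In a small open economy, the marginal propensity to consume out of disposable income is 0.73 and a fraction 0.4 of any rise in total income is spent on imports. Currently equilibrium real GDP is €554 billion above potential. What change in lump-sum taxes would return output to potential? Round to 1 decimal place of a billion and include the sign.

Spending multiplier = 1/(1 − c + m) = 1/(1 − 0.73 + 0.4) = 1/0.67 ≈ 1.493.
Tax multiplier = −c·k = −0.73/0.67 ≈ −1.09. Need ΔY = −€554 billion, so ΔT = ΔY/(−c·k) = −(−€554 billion) × 0.67 / 0.73 ≈ +€508.5 billion.
The government should raise lump-sum taxes by €508.5 billion.

+€508.5 billion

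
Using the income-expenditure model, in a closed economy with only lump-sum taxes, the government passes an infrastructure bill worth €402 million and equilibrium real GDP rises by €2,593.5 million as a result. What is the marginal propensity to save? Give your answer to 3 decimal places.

Implied spending multiplier k = ΔY/ΔG = 2,593.5/402 ≈ 6.4515.
Since k = 1/(1 − MPC), MPC = 1 − 1/k = 1 − ΔG/ΔY = 1 − 402/2,593.5 ≈ 0.845.
MPS = 1 − MPC = 0.155.

0.155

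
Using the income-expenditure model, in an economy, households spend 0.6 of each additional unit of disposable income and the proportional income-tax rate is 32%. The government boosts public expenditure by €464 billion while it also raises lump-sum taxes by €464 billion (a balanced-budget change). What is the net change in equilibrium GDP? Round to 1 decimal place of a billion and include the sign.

+€313.5 billion

Expenditure multiplier = 1/(1 − c(1−t)) = 1/(1 − 0.6×0.68) = 1/0.592 ≈ 1.689.
ΔG contributes k·ΔG = (+€464 billion) / 0.592 ≈ +€783.8 billion.
ΔT of +€464 billion changes first-round spending by −c·ΔT = −€278.4 billion, contributing k·(−c·ΔT) = (−€278.4 billion) / 0.592 ≈ −€470.3 billion.
Net ΔY = k(ΔG − c·ΔT) = (+€185.6 billion) / 0.592 ≈ +€313.5 billion.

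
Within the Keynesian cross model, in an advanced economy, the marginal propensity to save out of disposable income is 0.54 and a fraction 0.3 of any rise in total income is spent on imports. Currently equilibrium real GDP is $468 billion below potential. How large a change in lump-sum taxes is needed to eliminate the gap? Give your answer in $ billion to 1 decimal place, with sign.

MPC = 1 − MPS = 1 − 0.54 = 0.46.
Spending multiplier = 1/(1 − c + m) = 1/(1 − 0.46 + 0.3) = 1/0.84 ≈ 1.19.
Tax multiplier = −c·k = −0.46/0.84 ≈ −0.548. Need ΔY = +$468 billion, so ΔT = ΔY/(−c·k) = −(+$468 billion) × 0.84 / 0.46 ≈ −$854.6 billion.
The government should cut lump-sum taxes by $854.6 billion.

−$854.6 billion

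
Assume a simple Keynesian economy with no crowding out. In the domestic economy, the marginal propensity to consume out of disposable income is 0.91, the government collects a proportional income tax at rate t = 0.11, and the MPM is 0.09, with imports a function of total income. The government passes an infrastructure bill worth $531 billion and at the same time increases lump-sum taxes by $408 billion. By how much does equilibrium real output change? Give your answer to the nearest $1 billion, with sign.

+$570 billion

Expenditure multiplier = 1/(1 − c(1−t) + m) = 1/(1 − 0.91×0.89 + 0.09) = 1/0.2801 ≈ 3.57.
ΔG contributes k·ΔG = (+$531 billion) / 0.2801 ≈ +$1,895.8 billion.
ΔT of +$408 billion changes first-round spending by −c·ΔT = −$371.28 billion, contributing k·(−c·ΔT) = (−$371.28 billion) / 0.2801 ≈ −$1,325.5 billion.
Net ΔY = k(ΔG − c·ΔT) = (+$159.72 billion) / 0.2801 ≈ +$570 billion.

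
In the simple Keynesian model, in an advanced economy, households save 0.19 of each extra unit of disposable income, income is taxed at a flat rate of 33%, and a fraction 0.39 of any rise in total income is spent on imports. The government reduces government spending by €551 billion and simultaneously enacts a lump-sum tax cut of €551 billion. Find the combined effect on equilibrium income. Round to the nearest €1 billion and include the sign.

MPC = 1 − MPS = 1 − 0.19 = 0.81.
Expenditure multiplier = 1/(1 − c(1−t) + m) = 1/(1 − 0.81×0.67 + 0.39) = 1/0.8473 ≈ 1.18.
ΔG contributes k·ΔG = (−€551 billion) / 0.8473 ≈ −€650.3 billion.
ΔT of −€551 billion changes first-round spending by −c·ΔT = +€446.31 billion, contributing k·(−c·ΔT) = (+€446.31 billion) / 0.8473 ≈ +€526.7 billion.
Net ΔY = k(ΔG − c·ΔT) = (−€104.69 billion) / 0.8473 ≈ −€124 billion.

−€124 billion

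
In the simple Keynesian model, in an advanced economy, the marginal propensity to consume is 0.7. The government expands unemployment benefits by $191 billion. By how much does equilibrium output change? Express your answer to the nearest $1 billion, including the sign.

+$446 billion

The transfer change shifts disposable income by +$191 billion, so first-round consumption changes by c·ΔTR = 0.7 × (+$191 billion) = +$133.7 billion.
Expenditure multiplier = 1/(1 − MPC) = 1/(1 − 0.7) = 1/0.3 ≈ 3.333.
The transfer multiplier is c × k ≈ 2.333, so ΔY = k × (c·ΔTR) = (+$133.7 billion) / 0.3 ≈ +$446 billion.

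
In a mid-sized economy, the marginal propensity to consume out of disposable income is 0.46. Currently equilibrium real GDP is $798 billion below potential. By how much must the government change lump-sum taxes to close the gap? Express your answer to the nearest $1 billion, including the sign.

−$937 billion

Spending multiplier = 1/(1 − MPC) = 1/(1 − 0.46) = 1/0.54 ≈ 1.852.
Tax multiplier = −c·k = −0.46/0.54 ≈ −0.852. Need ΔY = +$798 billion, so ΔT = ΔY/(−c·k) = −(+$798 billion) × 0.54 / 0.46 ≈ −$937 billion.
The government should cut lump-sum taxes by $937 billion.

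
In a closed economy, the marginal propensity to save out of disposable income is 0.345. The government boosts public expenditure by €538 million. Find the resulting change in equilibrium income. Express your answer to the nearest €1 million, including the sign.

+€1,559 million

MPC = 1 − MPS = 1 − 0.345 = 0.655.
Government-spending multiplier = 1/(1 − MPC) = 1/(1 − 0.655) = 1/0.345 ≈ 2.899.
ΔY = k × ΔG = (+€538 million) / 0.345 ≈ +€1,559 million.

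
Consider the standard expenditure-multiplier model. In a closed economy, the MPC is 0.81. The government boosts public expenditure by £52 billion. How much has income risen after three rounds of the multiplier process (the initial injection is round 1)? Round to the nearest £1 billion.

Round 1 adds ΔG = £52 billion; each later round is MPC = 0.81 times the previous.
After 3 rounds: 52 + 42.12 + 34.1172 = ΔG·(1 − c^3)/(1 − c) = 52 × (1 − 0.531441)/0.19 ≈ £128 billion.

£128 billion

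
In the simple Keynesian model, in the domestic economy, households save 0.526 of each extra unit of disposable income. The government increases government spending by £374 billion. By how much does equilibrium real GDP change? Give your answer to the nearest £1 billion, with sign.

+£711 billion

MPC = 1 − MPS = 1 − 0.526 = 0.474.
Government-spending multiplier = 1/(1 − MPC) = 1/(1 − 0.474) = 1/0.526 ≈ 1.901.
ΔY = k × ΔG = (+£374 billion) / 0.526 ≈ +£711 billion.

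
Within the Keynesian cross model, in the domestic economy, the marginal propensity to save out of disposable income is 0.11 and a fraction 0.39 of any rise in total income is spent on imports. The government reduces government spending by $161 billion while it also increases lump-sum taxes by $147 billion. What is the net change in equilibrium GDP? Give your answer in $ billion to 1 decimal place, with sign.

MPC = 1 − MPS = 1 − 0.11 = 0.89.
Expenditure multiplier = 1/(1 − c + m) = 1/(1 − 0.89 + 0.39) = 1/0.5 = 2.
ΔG contributes k·ΔG = (−$161 billion) / 0.5 = −$322 billion.
ΔT of +$147 billion changes first-round spending by −c·ΔT = −$130.83 billion, contributing k·(−c·ΔT) = (−$130.83 billion) / 0.5 ≈ −$261.7 billion.
Net ΔY = k(ΔG − c·ΔT) = (−$291.83 billion) / 0.5 ≈ −$583.7 billion.

−$583.7 billion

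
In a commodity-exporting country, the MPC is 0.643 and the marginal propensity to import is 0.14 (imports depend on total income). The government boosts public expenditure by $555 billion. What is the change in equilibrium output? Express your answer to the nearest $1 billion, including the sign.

+$1,117 billion

Spending multiplier = 1/(1 − c + m) = 1/(1 − 0.643 + 0.14) = 1/0.497 ≈ 2.012.
ΔY = k × ΔG = (+$555 billion) / 0.497 ≈ +$1,117 billion.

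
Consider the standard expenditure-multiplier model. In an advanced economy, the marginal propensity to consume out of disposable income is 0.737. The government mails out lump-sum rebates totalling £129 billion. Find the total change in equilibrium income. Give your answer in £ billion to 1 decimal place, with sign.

A lump-sum tax change of −£129 billion shifts disposable income by +£129 billion; first-round consumption changes by −c × ΔT = −0.737 × (−£129 billion) = +£95.073 billion.
Expenditure multiplier = 1/(1 − MPC) = 1/(1 − 0.737) = 1/0.263 ≈ 3.802.
The tax multiplier is −c × k ≈ −2.802, so ΔY = k × (−c·ΔT) = (+£95.073 billion) / 0.263 ≈ +£361.5 billion.

+£361.5 billion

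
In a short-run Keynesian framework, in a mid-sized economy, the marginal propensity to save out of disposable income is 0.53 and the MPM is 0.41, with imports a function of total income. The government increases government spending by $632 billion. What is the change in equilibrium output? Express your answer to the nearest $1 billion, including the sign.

+$672 billion

MPC = 1 − MPS = 1 − 0.53 = 0.47.
Government-spending multiplier = 1/(1 − c + m) = 1/(1 − 0.47 + 0.41) = 1/0.94 ≈ 1.064.
ΔY = k × ΔG = (+$632 billion) / 0.94 ≈ +$672 billion.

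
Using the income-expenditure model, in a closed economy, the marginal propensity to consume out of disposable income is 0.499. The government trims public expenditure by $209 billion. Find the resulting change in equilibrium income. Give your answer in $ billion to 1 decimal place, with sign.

−$417.2 billion

Spending multiplier = 1/(1 − MPC) = 1/(1 − 0.499) = 1/0.501 ≈ 1.996.
ΔY = k × ΔG = (−$209 billion) / 0.501 ≈ −$417.2 billion.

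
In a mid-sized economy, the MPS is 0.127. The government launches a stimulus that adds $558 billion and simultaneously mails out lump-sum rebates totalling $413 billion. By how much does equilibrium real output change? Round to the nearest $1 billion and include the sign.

+$7,233 billion

MPC = 1 − MPS = 1 − 0.127 = 0.873.
Expenditure multiplier = 1/(1 − MPC) = 1/(1 − 0.873) = 1/0.127 ≈ 7.874.
ΔG contributes k·ΔG = (+$558 billion) / 0.127 ≈ +$4,393.7 billion.
ΔT of −$413 billion changes first-round spending by −c·ΔT = +$360.549 billion, contributing k·(−c·ΔT) = (+$360.549 billion) / 0.127 ≈ +$2,839 billion.
Net ΔY = k(ΔG − c·ΔT) = (+$918.549 billion) / 0.127 ≈ +$7,233 billion.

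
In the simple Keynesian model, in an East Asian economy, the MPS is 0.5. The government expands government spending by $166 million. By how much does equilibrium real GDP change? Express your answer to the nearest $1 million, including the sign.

+$332 million

MPC = 1 − MPS = 1 − 0.5 = 0.5.
Government-spending multiplier = 1/(1 − MPC) = 1/(1 − 0.5) = 1/0.5 = 2.
ΔY = k × ΔG = (+$166 million) / 0.5 = +$332 million.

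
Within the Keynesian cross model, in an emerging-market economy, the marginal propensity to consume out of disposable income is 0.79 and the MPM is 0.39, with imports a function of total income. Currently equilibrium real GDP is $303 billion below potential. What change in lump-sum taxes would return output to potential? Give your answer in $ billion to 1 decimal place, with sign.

Spending multiplier = 1/(1 − c + m) = 1/(1 − 0.79 + 0.39) = 1/0.6 ≈ 1.667.
Tax multiplier = −c·k = −0.79/0.6 ≈ −1.317. Need ΔY = +$303 billion, so ΔT = ΔY/(−c·k) = −(+$303 billion) × 0.6 / 0.79 ≈ −$230.1 billion.
The government should cut lump-sum taxes by $230.1 billion.

−$230.1 billion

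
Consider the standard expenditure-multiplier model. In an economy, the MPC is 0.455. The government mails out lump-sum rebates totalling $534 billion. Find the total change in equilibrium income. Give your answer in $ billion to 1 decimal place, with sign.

A lump-sum tax change of −$534 billion shifts disposable income by +$534 billion; first-round consumption changes by −c × ΔT = −0.455 × (−$534 billion) = +$242.97 billion.
Expenditure multiplier = 1/(1 − MPC) = 1/(1 − 0.455) = 1/0.545 ≈ 1.835.
The tax multiplier is −c × k ≈ −0.835, so ΔY = k × (−c·ΔT) = (+$242.97 billion) / 0.545 ≈ +$445.8 billion.

+$445.8 billion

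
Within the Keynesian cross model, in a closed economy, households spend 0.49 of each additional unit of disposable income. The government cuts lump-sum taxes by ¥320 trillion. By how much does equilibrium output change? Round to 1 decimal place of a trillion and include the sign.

+¥307.5 trillion

A lump-sum tax change of −¥320 trillion shifts disposable income by +¥320 trillion; first-round consumption changes by −c × ΔT = −0.49 × (−¥320 trillion) = +¥156.8 trillion.
Expenditure multiplier = 1/(1 − MPC) = 1/(1 − 0.49) = 1/0.51 ≈ 1.961.
The tax multiplier is −c × k ≈ −0.961, so ΔY = k × (−c·ΔT) = (+¥156.8 trillion) / 0.51 ≈ +¥307.5 trillion.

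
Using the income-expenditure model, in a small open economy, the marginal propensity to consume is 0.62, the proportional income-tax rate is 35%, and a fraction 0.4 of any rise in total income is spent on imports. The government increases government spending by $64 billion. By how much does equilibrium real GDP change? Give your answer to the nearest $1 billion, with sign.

+$64 billion

Expenditure multiplier = 1/(1 − c(1−t) + m) = 1/(1 − 0.62×0.65 + 0.4) = 1/0.997 ≈ 1.003.
ΔY = k × ΔG = (+$64 billion) / 0.997 ≈ +$64 billion.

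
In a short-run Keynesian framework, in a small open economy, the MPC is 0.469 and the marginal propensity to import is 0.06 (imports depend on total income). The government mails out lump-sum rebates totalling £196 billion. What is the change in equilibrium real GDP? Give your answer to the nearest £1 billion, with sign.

+£156 billion

A lump-sum tax change of −£196 billion shifts disposable income by +£196 billion; first-round consumption changes by −c × ΔT = −0.469 × (−£196 billion) = +£91.924 billion.
Expenditure multiplier = 1/(1 − c + m) = 1/(1 − 0.469 + 0.06) = 1/0.591 ≈ 1.692.
The tax multiplier is −c × k ≈ −0.794, so ΔY = k × (−c·ΔT) = (+£91.924 billion) / 0.591 ≈ +£156 billion.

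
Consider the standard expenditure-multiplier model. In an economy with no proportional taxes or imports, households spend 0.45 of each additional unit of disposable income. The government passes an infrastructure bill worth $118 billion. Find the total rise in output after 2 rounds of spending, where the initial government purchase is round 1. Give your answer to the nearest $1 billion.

$171 billion

Round 1 adds ΔG = $118 billion; each later round is MPC = 0.45 times the previous.
After 2 rounds: 118 + 53.1 = ΔG·(1 − c^2)/(1 − c) = 118 × (1 − 0.2025)/0.55 ≈ $171 billion.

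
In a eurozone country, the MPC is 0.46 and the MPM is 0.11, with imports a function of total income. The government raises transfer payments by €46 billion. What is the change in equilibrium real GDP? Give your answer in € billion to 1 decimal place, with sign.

+€32.6 billion

The transfer change shifts disposable income by +€46 billion, so first-round consumption changes by c·ΔTR = 0.46 × (+€46 billion) = +€21.16 billion.
Expenditure multiplier = 1/(1 − c + m) = 1/(1 − 0.46 + 0.11) = 1/0.65 ≈ 1.538.
The transfer multiplier is c × k ≈ 0.708, so ΔY = k × (c·ΔTR) = (+€21.16 billion) / 0.65 ≈ +€32.6 billion.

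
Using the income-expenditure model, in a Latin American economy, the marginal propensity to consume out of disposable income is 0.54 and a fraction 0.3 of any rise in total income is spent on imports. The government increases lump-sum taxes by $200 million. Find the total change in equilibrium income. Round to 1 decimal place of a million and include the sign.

−$142.1 million

A lump-sum tax change of +$200 million shifts disposable income by −$200 million; first-round consumption changes by −c × ΔT = −0.54 × (+$200 million) = −$108 million.
Expenditure multiplier = 1/(1 − c + m) = 1/(1 − 0.54 + 0.3) = 1/0.76 ≈ 1.316.
The tax multiplier is −c × k ≈ −0.711, so ΔY = k × (−c·ΔT) = (−$108 million) / 0.76 ≈ −$142.1 million.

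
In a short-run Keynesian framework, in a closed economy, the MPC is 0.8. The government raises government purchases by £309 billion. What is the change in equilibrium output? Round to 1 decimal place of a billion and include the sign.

+£1,545.0 billion

Spending multiplier = 1/(1 − MPC) = 1/(1 − 0.8) = 1/0.2 = 5.
ΔY = k × ΔG = (+£309 billion) / 0.2 = +£1,545 billion.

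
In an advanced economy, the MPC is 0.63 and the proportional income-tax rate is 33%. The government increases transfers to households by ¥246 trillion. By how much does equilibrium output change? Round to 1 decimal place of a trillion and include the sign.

+¥268.2 trillion

The transfer change shifts disposable income by +¥246 trillion, so first-round consumption changes by c·ΔTR = 0.63 × (+¥246 trillion) = +¥154.98 trillion.
Expenditure multiplier = 1/(1 − c(1−t)) = 1/(1 − 0.63×0.67) = 1/0.5779 ≈ 1.73.
The transfer multiplier is c × k ≈ 1.09, so ΔY = k × (c·ΔTR) = (+¥154.98 trillion) / 0.5779 ≈ +¥268.2 trillion.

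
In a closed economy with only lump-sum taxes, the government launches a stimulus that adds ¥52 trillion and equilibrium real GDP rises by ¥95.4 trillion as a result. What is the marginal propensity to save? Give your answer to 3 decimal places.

0.545

Implied spending multiplier k = ΔY/ΔG = 95.4/52 ≈ 1.8346.
Since k = 1/(1 − MPC), MPC = 1 − 1/k = 1 − ΔG/ΔY = 1 − 52/95.4 ≈ 0.455.
MPS = 1 − MPC = 0.545.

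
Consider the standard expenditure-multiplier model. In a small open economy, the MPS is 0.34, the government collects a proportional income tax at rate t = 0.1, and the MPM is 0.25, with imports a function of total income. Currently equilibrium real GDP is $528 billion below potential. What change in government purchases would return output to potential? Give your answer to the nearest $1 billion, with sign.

MPC = 1 − MPS = 1 − 0.34 = 0.66.
Spending multiplier = 1/(1 − c(1−t) + m) = 1/(1 − 0.66×0.9 + 0.25) = 1/0.656 ≈ 1.524.
Need ΔY = +$528 billion, so ΔG = ΔY/k = (+$528 billion) × 0.656 ≈ +$346 billion.
The government should increase government purchases by $346 billion.

+$346 billion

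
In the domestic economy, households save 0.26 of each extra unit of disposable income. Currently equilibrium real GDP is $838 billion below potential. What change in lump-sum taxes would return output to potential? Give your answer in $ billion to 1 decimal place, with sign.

MPC = 1 − MPS = 1 − 0.26 = 0.74.
Spending multiplier = 1/(1 − MPC) = 1/(1 − 0.74) = 1/0.26 ≈ 3.846.
Tax multiplier = −c·k = −0.74/0.26 ≈ −2.846. Need ΔY = +$838 billion, so ΔT = ΔY/(−c·k) = −(+$838 billion) × 0.26 / 0.74 ≈ −$294.4 billion.
The government should cut lump-sum taxes by $294.4 billion.

−$294.4 billion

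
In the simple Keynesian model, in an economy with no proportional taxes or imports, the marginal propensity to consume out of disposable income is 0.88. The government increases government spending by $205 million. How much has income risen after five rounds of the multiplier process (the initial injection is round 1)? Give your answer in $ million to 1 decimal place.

$806.8 million

Round 1 adds ΔG = $205 million; each later round is MPC = 0.88 times the previous.
After 5 rounds: 205 + 180.4 + 158.752 + 139.70176 + 122.9375488 = ΔG·(1 − c^5)/(1 − c) = 205 × (1 − 0.5277319168)/0.12 ≈ $806.8 million.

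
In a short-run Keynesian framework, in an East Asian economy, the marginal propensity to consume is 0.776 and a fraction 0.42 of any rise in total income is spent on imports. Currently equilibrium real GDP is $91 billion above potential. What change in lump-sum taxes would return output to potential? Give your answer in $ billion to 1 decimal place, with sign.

+$75.5 billion

Spending multiplier = 1/(1 − c + m) = 1/(1 − 0.776 + 0.42) = 1/0.644 ≈ 1.553.
Tax multiplier = −c·k = −0.776/0.644 ≈ −1.205. Need ΔY = −$91 billion, so ΔT = ΔY/(−c·k) = −(−$91 billion) × 0.644 / 0.776 ≈ +$75.5 billion.
The government should raise lump-sum taxes by $75.5 billion.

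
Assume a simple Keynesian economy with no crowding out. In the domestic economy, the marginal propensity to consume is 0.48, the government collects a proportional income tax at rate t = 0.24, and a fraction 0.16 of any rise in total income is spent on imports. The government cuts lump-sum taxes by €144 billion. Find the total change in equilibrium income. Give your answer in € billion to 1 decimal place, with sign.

+€86.9 billion

A lump-sum tax change of −€144 billion shifts disposable income by +€144 billion; first-round consumption changes by −c × ΔT = −0.48 × (−€144 billion) = +€69.12 billion.
Expenditure multiplier = 1/(1 − c(1−t) + m) = 1/(1 − 0.48×0.76 + 0.16) = 1/0.7952 ≈ 1.258.
The tax multiplier is −c × k ≈ −0.604, so ΔY = k × (−c·ΔT) = (+€69.12 billion) / 0.7952 ≈ +€86.9 billion.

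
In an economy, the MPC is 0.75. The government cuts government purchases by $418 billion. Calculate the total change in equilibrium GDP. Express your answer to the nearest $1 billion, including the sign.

Spending multiplier = 1/(1 − MPC) = 1/(1 − 0.75) = 1/0.25 = 4.
ΔY = k × ΔG = (−$418 billion) / 0.25 = −$1,672 billion.

−$1,672 billion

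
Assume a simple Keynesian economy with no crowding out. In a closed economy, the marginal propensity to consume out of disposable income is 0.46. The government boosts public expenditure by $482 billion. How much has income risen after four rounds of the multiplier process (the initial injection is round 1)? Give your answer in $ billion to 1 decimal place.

$852.6 billion

Round 1 adds ΔG = $482 billion; each later round is MPC = 0.46 times the previous.
After 4 rounds: 482 + 221.72 + 101.9912 + 46.915952 = ΔG·(1 − c^4)/(1 − c) = 482 × (1 − 0.04477456)/0.54 ≈ $852.6 billion.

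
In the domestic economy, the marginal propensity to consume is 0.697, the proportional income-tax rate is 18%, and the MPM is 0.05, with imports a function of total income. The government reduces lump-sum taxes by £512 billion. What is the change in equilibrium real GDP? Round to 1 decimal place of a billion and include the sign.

A lump-sum tax change of −£512 billion shifts disposable income by +£512 billion; first-round consumption changes by −c × ΔT = −0.697 × (−£512 billion) = +£356.864 billion.
Expenditure multiplier = 1/(1 − c(1−t) + m) = 1/(1 − 0.697×0.82 + 0.05) = 1/0.47846 ≈ 2.09.
The tax multiplier is −c × k ≈ −1.457, so ΔY = k × (−c·ΔT) = (+£356.864 billion) / 0.47846 ≈ +£745.9 billion.

+£745.9 billion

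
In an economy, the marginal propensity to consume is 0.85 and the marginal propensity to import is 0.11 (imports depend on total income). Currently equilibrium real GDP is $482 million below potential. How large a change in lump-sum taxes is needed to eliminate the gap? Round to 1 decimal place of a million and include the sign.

−$147.4 million

Spending multiplier = 1/(1 − c + m) = 1/(1 − 0.85 + 0.11) = 1/0.26 ≈ 3.846.
Tax multiplier = −c·k = −0.85/0.26 ≈ −3.269. Need ΔY = +$482 million, so ΔT = ΔY/(−c·k) = −(+$482 million) × 0.26 / 0.85 ≈ −$147.4 million.
The government should cut lump-sum taxes by $147.4 million.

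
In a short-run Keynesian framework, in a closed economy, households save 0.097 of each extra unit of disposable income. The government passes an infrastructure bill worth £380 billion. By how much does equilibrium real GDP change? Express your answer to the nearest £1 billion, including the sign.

+£3,918 billion

MPC = 1 − MPS = 1 − 0.097 = 0.903.
Spending multiplier = 1/(1 − MPC) = 1/(1 − 0.903) = 1/0.097 ≈ 10.309.
ΔY = k × ΔG = (+£380 billion) / 0.097 ≈ +£3,918 billion.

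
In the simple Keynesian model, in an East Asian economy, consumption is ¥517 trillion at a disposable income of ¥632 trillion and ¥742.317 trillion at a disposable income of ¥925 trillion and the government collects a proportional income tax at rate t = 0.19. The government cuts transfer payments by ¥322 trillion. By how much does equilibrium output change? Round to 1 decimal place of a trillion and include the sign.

−¥656.6 trillion

MPC = ΔC/ΔYd = (742.317 − 517)/(925 − 632) = 225.317/293 = 0.769.
The transfer change shifts disposable income by −¥322 trillion, so first-round consumption changes by c·ΔTR = 0.769 × (−¥322 trillion) = −¥247.618 trillion.
Expenditure multiplier = 1/(1 − c(1−t)) = 1/(1 − 0.769×0.81) = 1/0.37711 ≈ 2.652.
The transfer multiplier is c × k ≈ 2.039, so ΔY = k × (c·ΔTR) = (−¥247.618 trillion) / 0.37711 ≈ −¥656.6 trillion.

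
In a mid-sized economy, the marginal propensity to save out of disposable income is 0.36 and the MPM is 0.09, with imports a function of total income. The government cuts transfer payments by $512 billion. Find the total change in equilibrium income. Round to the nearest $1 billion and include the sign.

MPC = 1 − MPS = 1 − 0.36 = 0.64.
The transfer change shifts disposable income by −$512 billion, so first-round consumption changes by c·ΔTR = 0.64 × (−$512 billion) = −$327.68 billion.
Expenditure multiplier = 1/(1 − c + m) = 1/(1 − 0.64 + 0.09) = 1/0.45 ≈ 2.222.
The transfer multiplier is c × k ≈ 1.422, so ΔY = k × (c·ΔTR) = (−$327.68 billion) / 0.45 ≈ −$728 billion.

−$728 billion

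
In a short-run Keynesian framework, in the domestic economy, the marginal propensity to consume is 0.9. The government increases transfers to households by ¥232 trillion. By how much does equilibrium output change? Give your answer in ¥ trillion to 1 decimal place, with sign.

The transfer change shifts disposable income by +¥232 trillion, so first-round consumption changes by c·ΔTR = 0.9 × (+¥232 trillion) = +¥208.8 trillion.
Expenditure multiplier = 1/(1 − MPC) = 1/(1 − 0.9) = 1/0.1 = 10.
The transfer multiplier is c × k = 9, so ΔY = k × (c·ΔTR) = (+¥208.8 trillion) / 0.1 = +¥2,088 trillion.

+¥2,088.0 trillion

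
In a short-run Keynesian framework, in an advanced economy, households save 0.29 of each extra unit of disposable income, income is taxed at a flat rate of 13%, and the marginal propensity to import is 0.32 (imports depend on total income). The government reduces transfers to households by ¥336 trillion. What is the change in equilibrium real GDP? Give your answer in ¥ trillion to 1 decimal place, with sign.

MPC = 1 − MPS = 1 − 0.29 = 0.71.
The transfer change shifts disposable income by −¥336 trillion, so first-round consumption changes by c·ΔTR = 0.71 × (−¥336 trillion) = −¥238.56 trillion.
Expenditure multiplier = 1/(1 − c(1−t) + m) = 1/(1 − 0.71×0.87 + 0.32) = 1/0.7023 ≈ 1.424.
The transfer multiplier is c × k ≈ 1.011, so ΔY = k × (c·ΔTR) = (−¥238.56 trillion) / 0.7023 ≈ −¥339.7 trillion.

−¥339.7 trillion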